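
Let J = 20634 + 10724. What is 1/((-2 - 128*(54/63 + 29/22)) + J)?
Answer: 77/2392972 ≈ 3.2178e-5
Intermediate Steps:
J = 31358
1/((-2 - 128*(54/63 + 29/22)) + J) = 1/((-2 - 128*(54/63 + 29/22)) + 31358) = 1/((-2 - 128*(54*(1/63) + 29*(1/22))) + 31358) = 1/((-2 - 128*(6/7 + 29/22)) + 31358) = 1/((-2 - 128*335/154) + 31358) = 1/((-2 - 21440/77) + 31358) = 1/(-21594/77 + 31358) = 1/(2392972/77) = 77/2392972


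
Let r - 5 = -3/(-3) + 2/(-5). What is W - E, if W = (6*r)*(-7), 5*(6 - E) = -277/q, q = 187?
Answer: -225799/935 ≈ -241.50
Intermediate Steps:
r = 28/5 (r = 5 + (-3/(-3) + 2/(-5)) = 5 + (-3*(-1/3) + 2*(-1/5)) = 5 + (1 - 2/5) = 5 + 3/5 = 28/5 ≈ 5.6000)
E = 5887/935 (E = 6 - (-277)/(5*187) = 6 - 1/5*(-277/187) = 6 + 277/935 = 5887/935 ≈ 6.2963)
W = -1176/5 (W = (6*(28/5))*(-7) = (168/5)*(-7) = -1176/5 ≈ -235.20)
W - E = -1176/5 - 1*5887/935 = -1176/5 - 5887/935 = -225799/935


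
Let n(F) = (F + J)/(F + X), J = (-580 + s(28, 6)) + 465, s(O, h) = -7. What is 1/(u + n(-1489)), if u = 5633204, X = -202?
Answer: 1691/9525749575 ≈ 1.7752e-7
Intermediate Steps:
J = -122 (J = (-580 - 7) + 465 = -587 + 465 = -122)
n(F) = (-122 + F)/(-202 + F) (n(F) = (F - 122)/(F - 202) = (-122 + F)/(-202 + F))
1/(u + n(-1489)) = 1/(5633204 + (-122 - 1489)/(-202 - 1489)) = 1/(5633204 - 1611/(-1691)) = 1/(5633204 - 1/1691*(-1611)) = 1/(5633204 + 1611/1691) = 1/(9525749575/1691) = 1691/9525749575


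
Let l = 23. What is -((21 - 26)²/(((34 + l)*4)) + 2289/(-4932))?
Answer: 2768/7809 ≈ 0.35446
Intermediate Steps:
-((21 - 26)²/(((34 + l)*4)) + 2289/(-4932)) = -((21 - 26)²/(((34 + 23)*4)) + 2289/(-4932)) = -((-5)²/((57*4)) + 2289*(-1/4932)) = -(25/228 - 763/1644) = -1*(-2768/7809) = 2768/7809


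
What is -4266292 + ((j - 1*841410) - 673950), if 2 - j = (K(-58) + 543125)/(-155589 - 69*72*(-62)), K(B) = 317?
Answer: -881280107992/152427 ≈ -5.7817e+6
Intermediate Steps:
j = -238588/152427 (j = 2 - (317 + 543125)/(-155589 - 69*72*(-62)) = 2 - 543442/(-155589 - 4968*(-62)) = 2 - 543442/(-155589 + 308016) = 2 - 543442/152427 = -238588/152427 ≈ -1.5653)
-4266292 + ((j - 1*841410) - 673950) = -4266292 + ((-238588/152427 - 1*841410) - 673950) = -4266292 + ((-238588/152427 - 841410) - 673950) = -4266292 + (-128253840658/152427 - 673950) = -4266292 - 230982017308/152427 = -881280107992/152427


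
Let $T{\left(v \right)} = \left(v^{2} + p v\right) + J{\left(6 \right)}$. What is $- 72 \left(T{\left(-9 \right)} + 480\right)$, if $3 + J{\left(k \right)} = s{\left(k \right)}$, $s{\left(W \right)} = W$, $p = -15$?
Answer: $-50328$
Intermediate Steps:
$J{\left(k \right)} = -3 + k$
$T{\left(v \right)} = 3 + v^{2} - 15 v$ ($T{\left(v \right)} = \left(v^{2} - 15 v\right) + \left(-3 + 6\right) = \left(v^{2} - 15 v\right) + 3 = 3 + v^{2} - 15 v$)
$- 72 \left(T{\left(-9 \right)} + 480\right) = - 72 \left(\left(3 + \left(-9\right)^{2} - -135\right) + 480\right) = - 72 \left(\left(3 + 81 + 135\right) + 480\right) = - 72 \left(219 + 480\right) = \left(-72\right) 699 = -50328$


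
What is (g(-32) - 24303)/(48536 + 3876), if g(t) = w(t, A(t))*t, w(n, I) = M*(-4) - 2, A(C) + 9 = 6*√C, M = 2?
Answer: -23983/52412 ≈ -0.45759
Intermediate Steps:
A(C) = -9 + 6*√C
w(n, I) = -10 (w(n, I) = 2*(-4) - 2 = -8 - 2 = -10)
g(t) = -10*t
(g(-32) - 24303)/(48536 + 3876) = (-10*(-32) - 24303)/(48536 + 3876) = (320 - 24303)/52412 = -23983*1/52412 = -23983/52412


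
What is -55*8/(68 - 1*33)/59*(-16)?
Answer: 1408/413 ≈ 3.4092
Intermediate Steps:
-55*8/(68 - 1*33)/59*(-16) = -55*8/(68 - 33)/59*(-16) = -55*8/35/59*(-16) = -55*8*(1/35)/59*(-16) = -88/(7*59)*(-16) = -55*8/2065*(-16) = -88/413*(-16) = 1408/413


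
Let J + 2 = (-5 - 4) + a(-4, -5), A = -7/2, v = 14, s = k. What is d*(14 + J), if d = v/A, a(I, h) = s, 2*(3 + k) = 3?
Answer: -6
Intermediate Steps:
k = -3/2 (k = -3 + (½)*3 = -3 + 3/2 = -3/2 ≈ -1.5000)
s = -3/2 ≈ -1.5000
a(I, h) = -3/2
A = -7/2 (A = -7*½ = -7/2 ≈ -3.5000)
d = -4 (d = 14/(-7/2) = 14*(-2/7) = -4)
J = -25/2 (J = -2 + ((-5 - 4) - 3/2) = -2 + (-9 - 3/2) = -2 - 21/2 = -25/2 ≈ -12.500)
d*(14 + J) = -4*(14 - 25/2) = -4*3/2 = -6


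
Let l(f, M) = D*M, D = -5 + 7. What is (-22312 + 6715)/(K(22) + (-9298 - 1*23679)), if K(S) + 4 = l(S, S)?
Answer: 5199/10979 ≈ 0.47354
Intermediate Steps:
D = 2
l(f, M) = 2*M
K(S) = -4 + 2*S
(-22312 + 6715)/(K(22) + (-9298 - 1*23679)) = (-22312 + 6715)/((-4 + 2*22) + (-9298 - 1*23679)) = -15597/((-4 + 44) + (-9298 - 23679)) = -15597/(40 - 32977) = -15597/(-32937) = -15597*(-1/32937) = 5199/10979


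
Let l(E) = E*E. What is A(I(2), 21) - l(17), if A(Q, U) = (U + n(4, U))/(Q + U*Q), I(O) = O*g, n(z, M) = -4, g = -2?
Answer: -25449/88 ≈ -289.19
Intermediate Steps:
l(E) = E²
I(O) = -2*O (I(O) = O*(-2) = -2*O)
A(Q, U) = (-4 + U)/(Q + Q*U) (A(Q, U) = (U - 4)/(Q + U*Q) = (-4 + U)/(Q + Q*U))
A(I(2), 21) - l(17) = (-4 + 21)/(((-2*2))*(1 + 21)) - 1*17² = 17/(-4*22) - 1*289 = -¼*1/22*17 - 289 = -17/88 - 289 = -25449/88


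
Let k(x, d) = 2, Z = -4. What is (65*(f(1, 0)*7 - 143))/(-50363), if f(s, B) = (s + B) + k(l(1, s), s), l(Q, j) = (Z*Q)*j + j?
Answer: 7930/50363 ≈ 0.15746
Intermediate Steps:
l(Q, j) = j - 4*Q*j (l(Q, j) = (-4*Q)*j + j = -4*Q*j + j = j - 4*Q*j)
f(s, B) = 2 + B + s (f(s, B) = (s + B) + 2 = (B + s) + 2 = 2 + B + s)
(65*(f(1, 0)*7 - 143))/(-50363) = (65*((2 + 0 + 1)*7 - 143))/(-50363) = (65*(3*7 - 143))*(-1/50363) = (65*(21 - 143))*(-1/50363) = (65*(-122))*(-1/50363) = -7930*(-1/50363) = 7930/50363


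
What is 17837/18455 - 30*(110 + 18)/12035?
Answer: 28760219/44421185 ≈ 0.64744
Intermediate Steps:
17837/18455 - 30*(110 + 18)/12035 = 17837*(1/18455) - 30*128*(1/12035) = 17837/18455 - 3840*1/12035 = 17837/18455 - 768/2407 = 28760219/44421185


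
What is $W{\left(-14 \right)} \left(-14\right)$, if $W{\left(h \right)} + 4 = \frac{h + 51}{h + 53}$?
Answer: $\frac{1666}{39} \approx 42.718$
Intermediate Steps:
$W{\left(h \right)} = -4 + \frac{51 + h}{53 + h}$ ($W{\left(h \right)} = -4 + \frac{h + 51}{h + 53} = -4 + \frac{51 + h}{53 + h}$)
$W{\left(-14 \right)} \left(-14\right) = \frac{-161 - -42}{53 - 14} \left(-14\right) = \frac{-161 + 42}{39} \left(-14\right) = \frac{1}{39} \left(-119\right) \left(-14\right) = \left(- \frac{119}{39}\right) \left(-14\right) = \frac{1666}{39}$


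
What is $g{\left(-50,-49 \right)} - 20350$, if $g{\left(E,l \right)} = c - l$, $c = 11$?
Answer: $-20290$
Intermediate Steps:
$g{\left(E,l \right)} = 11 - l$
$g{\left(-50,-49 \right)} - 20350 = \left(11 - -49\right) - 20350 = \left(11 + 49\right) - 20350 = 60 - 20350 = -20290$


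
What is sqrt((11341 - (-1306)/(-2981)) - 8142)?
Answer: sqrt(28423575653)/2981 ≈ 56.556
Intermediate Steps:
sqrt((11341 - (-1306)/(-2981)) - 8142) = sqrt((11341 - (-1306)*(-1)/2981) - 8142) = sqrt((11341 - 1*1306/2981) - 8142) = sqrt((11341 - 1306/2981) - 8142) = sqrt(33806215/2981 - 8142) = sqrt(9534913/2981) = sqrt(28423575653)/2981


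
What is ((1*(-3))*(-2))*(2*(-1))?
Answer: -12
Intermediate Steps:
((1*(-3))*(-2))*(2*(-1)) = -3*(-2)*(-2) = 6*(-2) = -12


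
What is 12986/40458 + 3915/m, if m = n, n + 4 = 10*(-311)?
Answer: -6553037/6999234 ≈ -0.93625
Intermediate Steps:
n = -3114 (n = -4 + 10*(-311) = -4 - 3110 = -3114)
m = -3114
12986/40458 + 3915/m = 12986/40458 + 3915/(-3114) = 12986*(1/40458) + 3915*(-1/3114) = 6493/20229 - 435/346 = -6553037/6999234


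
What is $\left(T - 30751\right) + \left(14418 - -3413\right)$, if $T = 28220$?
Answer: $15300$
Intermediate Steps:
$\left(T - 30751\right) + \left(14418 - -3413\right) = \left(28220 - 30751\right) + \left(14418 - -3413\right) = -2531 + \left(14418 + 3413\right) = -2531 + 17831 = 15300$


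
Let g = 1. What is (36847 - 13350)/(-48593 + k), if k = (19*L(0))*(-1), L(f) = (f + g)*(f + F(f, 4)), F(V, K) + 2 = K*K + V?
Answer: -23497/48859 ≈ -0.48091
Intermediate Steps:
F(V, K) = -2 + V + K² (F(V, K) = -2 + (K*K + V) = -2 + (K² + V) = -2 + (V + K²) = -2 + V + K²)
L(f) = (1 + f)*(14 + 2*f) (L(f) = (f + 1)*(f + (-2 + f + 4²)) = (1 + f)*(f + (-2 + f + 16)) = (1 + f)*(f + (14 + f)) = (1 + f)*(14 + 2*f))
k = -266 (k = (19*(14 + 2*0² + 16*0))*(-1) = (19*(14 + 2*0 + 0))*(-1) = (19*(14 + 0 + 0))*(-1) = (19*14)*(-1) = 266*(-1) = -266)
(36847 - 13350)/(-48593 + k) = (36847 - 13350)/(-48593 - 266) = 23497/(-48859) = 23497*(-1/48859) = -23497/48859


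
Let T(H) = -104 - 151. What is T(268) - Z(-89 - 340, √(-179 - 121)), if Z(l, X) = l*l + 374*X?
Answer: -184296 - 3740*I*√3 ≈ -1.843e+5 - 6477.9*I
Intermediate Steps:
T(H) = -255
Z(l, X) = l² + 374*X
T(268) - Z(-89 - 340, √(-179 - 121)) = -255 - ((-89 - 340)² + 374*√(-179 - 121)) = -255 - ((-429)² + 374*√(-300)) = -255 - (184041 + 374*(10*I*√3)) = -255 - (184041 + 3740*I*√3) = -255 + (-184041 - 3740*I*√3) = -184296 - 3740*I*√3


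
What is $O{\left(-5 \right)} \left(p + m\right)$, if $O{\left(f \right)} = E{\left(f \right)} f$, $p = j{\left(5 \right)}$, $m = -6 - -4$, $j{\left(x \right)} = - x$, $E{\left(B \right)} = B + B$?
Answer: $-350$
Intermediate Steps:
$E{\left(B \right)} = 2 B$
$m = -2$ ($m = -6 + 4 = -2$)
$p = -5$ ($p = \left(-1\right) 5 = -5$)
$O{\left(f \right)} = 2 f^{2}$ ($O{\left(f \right)} = 2 f f = 2 f^{2}$)
$O{\left(-5 \right)} \left(p + m\right) = 2 \left(-5\right)^{2} \left(-5 - 2\right) = 2 \cdot 25 \left(-7\right) = 50 \left(-7\right) = -350$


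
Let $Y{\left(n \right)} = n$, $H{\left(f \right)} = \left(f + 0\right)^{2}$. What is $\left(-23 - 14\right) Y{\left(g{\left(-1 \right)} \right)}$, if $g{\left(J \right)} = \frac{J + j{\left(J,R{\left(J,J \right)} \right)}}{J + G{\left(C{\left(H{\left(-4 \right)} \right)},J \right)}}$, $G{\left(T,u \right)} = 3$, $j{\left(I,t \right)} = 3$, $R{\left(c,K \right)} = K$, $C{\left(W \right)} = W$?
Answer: $-37$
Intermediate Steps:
$H{\left(f \right)} = f^{2}$
$g{\left(J \right)} = 1$ ($g{\left(J \right)} = \frac{J + 3}{J + 3} = \frac{3 + J}{3 + J} = 1$)
$\left(-23 - 14\right) Y{\left(g{\left(-1 \right)} \right)} = \left(-23 - 14\right) 1 = \left(-37\right) 1 = -37$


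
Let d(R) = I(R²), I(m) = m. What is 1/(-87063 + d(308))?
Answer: 1/7801 ≈ 0.00012819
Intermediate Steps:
d(R) = R²
1/(-87063 + d(308)) = 1/(-87063 + 308²) = 1/(-87063 + 94864) = 1/7801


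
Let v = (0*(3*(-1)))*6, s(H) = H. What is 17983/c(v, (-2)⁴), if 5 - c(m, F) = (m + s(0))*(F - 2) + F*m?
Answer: 17983/5 ≈ 3596.6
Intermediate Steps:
v = 0 (v = (0*(-3))*6 = 0*6 = 0)
c(m, F) = 5 - F*m - m*(-2 + F) (c(m, F) = 5 - ((m + 0)*(F - 2) + F*m) = 5 - (m*(-2 + F) + F*m) = 5 - (F*m + m*(-2 + F)) = 5 + (-F*m - m*(-2 + F)) = 5 - F*m - m*(-2 + F))
17983/c(v, (-2)⁴) = 17983/(5 + 2*0 - 2*(-2)⁴*0) = 17983/(5 + 0 - 2*16*0) = 17983/(5 + 0 + 0) = 17983/5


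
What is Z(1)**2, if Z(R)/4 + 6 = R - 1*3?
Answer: 1024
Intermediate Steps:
Z(R) = -36 + 4*R (Z(R) = -24 + 4*(R - 1*3) = -24 + 4*(R - 3) = -24 + 4*(-3 + R) = -24 + (-12 + 4*R) = -36 + 4*R)
Z(1)**2 = (-36 + 4*1)**2 = (-36 + 4)**2 = (-32)**2 = 1024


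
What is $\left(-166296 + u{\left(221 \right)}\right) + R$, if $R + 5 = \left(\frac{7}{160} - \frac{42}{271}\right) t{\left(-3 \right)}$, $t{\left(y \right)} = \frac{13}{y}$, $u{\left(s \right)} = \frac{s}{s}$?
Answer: $- \frac{21632241301}{130080} \approx -1.663 \cdot 10^{5}$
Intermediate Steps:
$u{\left(s \right)} = 1$
$R = - \frac{587701}{130080}$ ($R = -5 + \left(\frac{7}{160} - \frac{42}{271}\right) \frac{13}{-3} = -5 + \left(7 \cdot \frac{1}{160} - \frac{42}{271}\right) 13 \left(- \frac{1}{3}\right) = -5 + \left(\frac{7}{160} - \frac{42}{271}\right) \left(- \frac{13}{3}\right) = -5 - - \frac{62699}{130080} = -5 + \frac{62699}{130080} = - \frac{587701}{130080} \approx -4.518$)
$\left(-166296 + u{\left(221 \right)}\right) + R = \left(-166296 + 1\right) - \frac{587701}{130080} = -166295 - \frac{587701}{130080} = - \frac{21632241301}{130080}$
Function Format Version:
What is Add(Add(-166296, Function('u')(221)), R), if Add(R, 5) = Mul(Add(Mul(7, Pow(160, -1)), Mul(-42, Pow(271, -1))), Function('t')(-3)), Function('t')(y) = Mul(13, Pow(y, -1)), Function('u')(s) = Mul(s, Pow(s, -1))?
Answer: Rational(-21632241301, 130080) ≈ -1.6630e+5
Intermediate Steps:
Function('u')(s) = 1
R = Rational(-587701, 130080) (R = Add(-5, Mul(Add(Mul(7, Pow(160, -1)), Mul(-42, Pow(271, -1))), Mul(13, Pow(-3, -1)))) = Add(-5, Mul(Add(Mul(7, Rational(1, 160)), Mul(-42, Rational(1, 271))), Mul(13, Rational(-1, 3)))) = Add(-5, Mul(Add(Rational(7, 160), Rational(-42, 271)), Rational(-13, 3))) = Add(-5, Mul(Rational(-4823, 43360), Rational(-13, 3))) = Add(-5, Rational(62699, 130080)) = Rational(-587701, 130080) ≈ -4.5180)
Add(Add(-166296, Function('u')(221)), R) = Add(Add(-166296, 1), Rational(-587701, 130080)) = Add(-166295, Rational(-587701, 130080)) = Rational(-21632241301, 130080)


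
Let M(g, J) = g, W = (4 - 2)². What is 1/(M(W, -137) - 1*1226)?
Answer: -1/1222 ≈ -0.00081833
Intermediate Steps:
W = 4 (W = 2² = 4)
1/(M(W, -137) - 1*1226) = 1/(4 - 1*1226) = 1/(4 - 1226) = 1/(-1222) = -1/1222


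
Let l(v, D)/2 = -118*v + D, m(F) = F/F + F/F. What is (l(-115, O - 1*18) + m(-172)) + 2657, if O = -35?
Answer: 29693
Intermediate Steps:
m(F) = 2 (m(F) = 1 + 1 = 2)
l(v, D) = -236*v + 2*D (l(v, D) = 2*(-118*v + D) = 2*(D - 118*v) = -236*v + 2*D)
(l(-115, O - 1*18) + m(-172)) + 2657 = ((-236*(-115) + 2*(-35 - 1*18)) + 2) + 2657 = ((27140 + 2*(-35 - 18)) + 2) + 2657 = ((27140 + 2*(-53)) + 2) + 2657 = ((27140 - 106) + 2) + 2657 = (27034 + 2) + 2657 = 27036 + 2657 = 29693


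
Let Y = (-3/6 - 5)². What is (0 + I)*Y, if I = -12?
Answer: -363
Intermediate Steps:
Y = 121/4 (Y = (-3*⅙ - 5)² = (-½ - 5)² = (-11/2)² = 121/4 ≈ 30.250)
(0 + I)*Y = (0 - 12)*(121/4) = -12*121/4 = -363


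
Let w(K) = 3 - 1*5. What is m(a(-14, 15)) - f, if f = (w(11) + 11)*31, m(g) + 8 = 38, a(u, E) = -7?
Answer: -249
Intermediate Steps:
m(g) = 30 (m(g) = -8 + 38 = 30)
w(K) = -2 (w(K) = 3 - 5 = -2)
f = 279 (f = (-2 + 11)*31 = 9*31 = 279)
m(a(-14, 15)) - f = 30 - 1*279 = 30 - 279 = -249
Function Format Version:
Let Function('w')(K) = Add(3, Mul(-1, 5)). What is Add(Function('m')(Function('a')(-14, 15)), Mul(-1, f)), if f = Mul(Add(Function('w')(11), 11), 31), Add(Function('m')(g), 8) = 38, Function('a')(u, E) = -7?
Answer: -249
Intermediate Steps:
Function('m')(g) = 30 (Function('m')(g) = Add(-8, 38) = 30)
Function('w')(K) = -2 (Function('w')(K) = Add(3, -5) = -2)
f = 279 (f = Mul(Add(-2, 11), 31) = Mul(9, 31) = 279)
Add(Function('m')(Function('a')(-14, 15)), Mul(-1, f)) = Add(30, Mul(-1, 279)) = Add(30, -279) = -249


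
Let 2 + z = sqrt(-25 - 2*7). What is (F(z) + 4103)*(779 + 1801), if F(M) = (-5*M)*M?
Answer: 11037240 + 51600*I*sqrt(39) ≈ 1.1037e+7 + 3.2224e+5*I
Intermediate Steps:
z = -2 + I*sqrt(39) (z = -2 + sqrt(-25 - 2*7) = -2 + sqrt(-25 - 14) = -2 + sqrt(-39) = -2 + I*sqrt(39) ≈ -2.0 + 6.245*I)
F(M) = -5*M**2
(F(z) + 4103)*(779 + 1801) = (-5*(-2 + I*sqrt(39))**2 + 4103)*(779 + 1801) = (4103 - 5*(-2 + I*sqrt(39))**2)*2580 = 10585740 - 12900*(-2 + I*sqrt(39))**2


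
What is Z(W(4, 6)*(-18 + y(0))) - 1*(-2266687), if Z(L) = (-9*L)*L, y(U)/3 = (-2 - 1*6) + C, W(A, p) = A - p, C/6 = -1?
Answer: 2137087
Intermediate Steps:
C = -6 (C = 6*(-1) = -6)
y(U) = -42 (y(U) = 3*((-2 - 1*6) - 6) = 3*((-2 - 6) - 6) = 3*(-8 - 6) = 3*(-14) = -42)
Z(L) = -9*L**2
Z(W(4, 6)*(-18 + y(0))) - 1*(-2266687) = -9*(-18 - 42)**2*(4 - 1*6)**2 - 1*(-2266687) = -9*3600*(4 - 6)**2 + 2266687 = -9*(-2*(-60))**2 + 2266687 = -9*120**2 + 2266687 = -9*14400 + 2266687 = -129600 + 2266687 = 2137087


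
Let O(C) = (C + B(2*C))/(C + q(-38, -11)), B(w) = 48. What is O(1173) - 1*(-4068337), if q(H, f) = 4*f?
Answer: 4593153694/1129 ≈ 4.0683e+6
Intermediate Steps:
O(C) = (48 + C)/(-44 + C) (O(C) = (C + 48)/(C + 4*(-11)) = (48 + C)/(C - 44) = (48 + C)/(-44 + C))
O(1173) - 1*(-4068337) = (48 + 1173)/(-44 + 1173) - 1*(-4068337) = 1221/1129 + 4068337 = 4593153694/1129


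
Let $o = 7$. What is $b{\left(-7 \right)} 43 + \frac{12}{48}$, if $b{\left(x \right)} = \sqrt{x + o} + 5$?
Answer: $\frac{861}{4} \approx 215.25$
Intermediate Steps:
$b{\left(x \right)} = 5 + \sqrt{7 + x}$ ($b{\left(x \right)} = \sqrt{x + 7} + 5 = \sqrt{7 + x} + 5 = 5 + \sqrt{7 + x}$)
$b{\left(-7 \right)} 43 + \frac{12}{48} = \left(5 + \sqrt{7 - 7}\right) 43 + \frac{12}{48} = \left(5 + \sqrt{0}\right) 43 + 12 \cdot \frac{1}{48} = \left(5 + 0\right) 43 + \frac{1}{4} = 5 \cdot 43 + \frac{1}{4} = 215 + \frac{1}{4} = \frac{861}{4}$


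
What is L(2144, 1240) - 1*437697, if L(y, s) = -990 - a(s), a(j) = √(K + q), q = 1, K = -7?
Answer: -438687 - I*√6 ≈ -4.3869e+5 - 2.4495*I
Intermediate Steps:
a(j) = I*√6 (a(j) = √(-7 + 1) = √(-6) = I*√6)
L(y, s) = -990 - I*√6
L(2144, 1240) - 1*437697 = (-990 - I*√6) - 1*437697 = (-990 - I*√6) - 437697 = -438687 - I*√6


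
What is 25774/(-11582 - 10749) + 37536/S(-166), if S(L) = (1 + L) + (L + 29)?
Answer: -423000082/3371981 ≈ -125.45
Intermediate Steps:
S(L) = 30 + 2*L (S(L) = (1 + L) + (29 + L) = 30 + 2*L)
25774/(-11582 - 10749) + 37536/S(-166) = 25774/(-11582 - 10749) + 37536/(30 + 2*(-166)) = 25774/(-22331) + 37536/(30 - 332) = 25774*(-1/22331) + 37536/(-302) = -25774/22331 + 37536*(-1/302) = -25774/22331 - 18768/151 = -423000082/3371981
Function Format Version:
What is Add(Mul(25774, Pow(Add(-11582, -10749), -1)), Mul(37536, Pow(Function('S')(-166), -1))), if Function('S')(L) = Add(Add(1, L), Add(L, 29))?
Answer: Rational(-423000082, 3371981) ≈ -125.45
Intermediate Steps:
Function('S')(L) = Add(30, Mul(2, L)) (Function('S')(L) = Add(Add(1, L), Add(29, L)) = Add(30, Mul(2, L)))
Add(Mul(25774, Pow(Add(-11582, -10749), -1)), Mul(37536, Pow(Function('S')(-166), -1))) = Add(Mul(25774, Pow(Add(-11582, -10749), -1)), Mul(37536, Pow(Add(30, Mul(2, -166)), -1))) = Add(Mul(25774, Pow(-22331, -1)), Mul(37536, Pow(Add(30, -332), -1))) = Add(Mul(25774, Rational(-1, 22331)), Mul(37536, Pow(-302, -1))) = Add(Rational(-25774, 22331), Mul(37536, Rational(-1, 302))) = Add(Rational(-25774, 22331), Rational(-18768, 151)) = Rational(-423000082, 3371981)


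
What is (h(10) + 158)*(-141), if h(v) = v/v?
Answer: -22419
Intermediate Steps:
h(v) = 1
(h(10) + 158)*(-141) = (1 + 158)*(-141) = 159*(-141) = -22419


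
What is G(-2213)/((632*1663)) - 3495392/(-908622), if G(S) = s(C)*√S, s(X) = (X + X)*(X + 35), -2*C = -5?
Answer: 1747696/454311 + 375*I*√2213/2102032 ≈ 3.8469 + 0.0083923*I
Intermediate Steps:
C = 5/2 (C = -½*(-5) = 5/2 ≈ 2.5000)
s(X) = 2*X*(35 + X) (s(X) = (2*X)*(35 + X) = 2*X*(35 + X))
G(S) = 375*√S/2 (G(S) = (2*(5/2)*(35 + 5/2))*√S = (2*(5/2)*(75/2))*√S = 375*√S/2)
G(-2213)/((632*1663)) - 3495392/(-908622) = (375*√(-2213)/2)/((632*1663)) - 3495392/(-908622) = (375*(I*√2213)/2)/1051016 - 3495392*(-1/908622) = (375*I*√2213/2)*(1/1051016) + 1747696/454311 = 375*I*√2213/2102032 + 1747696/454311 = 1747696/454311 + 375*I*√2213/2102032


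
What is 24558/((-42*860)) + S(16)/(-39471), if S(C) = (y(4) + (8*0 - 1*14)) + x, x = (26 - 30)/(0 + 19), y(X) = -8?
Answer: -3067000817/4514692980 ≈ -0.67934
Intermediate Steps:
x = -4/19 ≈ -0.21053
S(C) = -422/19 (S(C) = (-8 + (8*0 - 1*14)) - 4/19 = (-8 + (0 - 14)) - 4/19 = (-8 - 14) - 4/19 = -22 - 4/19 = -422/19)
24558/((-42*860)) + S(16)/(-39471) = 24558/((-42*860)) - 422/19/(-39471) = 24558/(-36120) - 422/19*(-1/39471) = 24558*(-1/36120) + 422/749949 = -4093/6020 + 422/749949 = -3067000817/4514692980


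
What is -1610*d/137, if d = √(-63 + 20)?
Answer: -1610*I*√43/137 ≈ -77.062*I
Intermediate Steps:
d = I*√43 (d = √(-43) = I*√43 ≈ 6.5574*I)
-1610*d/137 = -1610*I*√43/137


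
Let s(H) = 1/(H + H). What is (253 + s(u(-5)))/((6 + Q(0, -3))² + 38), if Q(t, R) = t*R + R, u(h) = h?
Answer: 2529/470 ≈ 5.3809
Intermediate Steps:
Q(t, R) = R + R*t (Q(t, R) = R*t + R = R + R*t)
s(H) = 1/(2*H)
(253 + s(u(-5)))/((6 + Q(0, -3))² + 38) = (253 + (½)/(-5))/((6 - 3*(1 + 0))² + 38) = (253 + (½)*(-⅕))/((6 - 3*1)² + 38) = (253 - ⅒)/((6 - 3)² + 38) = 2529/(10*(3² + 38)) = 2529/(10*(9 + 38)) = (2529/10)/47 = (2529/10)*(1/47) = 2529/470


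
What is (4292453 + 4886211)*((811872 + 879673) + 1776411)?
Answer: 31831202890784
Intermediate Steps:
(4292453 + 4886211)*((811872 + 879673) + 1776411) = 9178664*(1691545 + 1776411) = 9178664*3467956 = 31831202890784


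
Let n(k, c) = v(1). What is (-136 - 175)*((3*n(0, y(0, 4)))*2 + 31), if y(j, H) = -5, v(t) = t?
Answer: -11507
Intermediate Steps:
n(k, c) = 1
(-136 - 175)*((3*n(0, y(0, 4)))*2 + 31) = (-136 - 175)*((3*1)*2 + 31) = -311*(3*2 + 31) = -311*(6 + 31) = -311*37 = -11507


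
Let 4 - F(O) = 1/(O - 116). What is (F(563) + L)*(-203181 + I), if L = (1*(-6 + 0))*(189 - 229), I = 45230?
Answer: -17227241717/447 ≈ -3.8540e+7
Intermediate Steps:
L = 240 (L = (1*(-6))*(-40) = -6*(-40) = 240)
F(O) = 4 - 1/(-116 + O) (F(O) = 4 - 1/(O - 116) = 4 - 1/(-116 + O))
(F(563) + L)*(-203181 + I) = ((-465 + 4*563)/(-116 + 563) + 240)*(-203181 + 45230) = ((-465 + 2252)/447 + 240)*(-157951) = ((1/447)*1787 + 240)*(-157951) = (1787/447 + 240)*(-157951) = (109067/447)*(-157951) = -17227241717/447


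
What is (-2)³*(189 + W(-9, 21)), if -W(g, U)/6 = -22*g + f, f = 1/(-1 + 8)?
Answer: 55992/7 ≈ 7998.9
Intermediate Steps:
f = ⅐ (f = 1/7 = ⅐ ≈ 0.14286)
W(g, U) = -6/7 + 132*g (W(g, U) = -6*(-22*g + ⅐) = -6*(⅐ - 22*g) = -6/7 + 132*g)
(-2)³*(189 + W(-9, 21)) = (-2)³*(189 + (-6/7 + 132*(-9))) = -8*(189 + (-6/7 - 1188)) = -8*(189 - 8322/7) = -8*(-6999/7) = 55992/7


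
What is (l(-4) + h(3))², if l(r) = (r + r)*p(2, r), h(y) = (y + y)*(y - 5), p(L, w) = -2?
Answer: 16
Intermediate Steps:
h(y) = 2*y*(-5 + y) (h(y) = (2*y)*(-5 + y) = 2*y*(-5 + y))
l(r) = -4*r (l(r) = (r + r)*(-2) = (2*r)*(-2) = -4*r)
(l(-4) + h(3))² = (-4*(-4) + 2*3*(-5 + 3))² = (16 + 2*3*(-2))² = (16 - 12)² = 4² = 16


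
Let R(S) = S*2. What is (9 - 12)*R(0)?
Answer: 0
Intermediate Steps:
R(S) = 2*S
(9 - 12)*R(0) = (9 - 12)*(2*0) = -3*0 = 0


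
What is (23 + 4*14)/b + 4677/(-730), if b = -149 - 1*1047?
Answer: -2825681/436540 ≈ -6.4729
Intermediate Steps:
b = -1196 (b = -149 - 1047 = -1196)
(23 + 4*14)/b + 4677/(-730) = (23 + 4*14)/(-1196) + 4677/(-730) = (23 + 56)*(-1/1196) + 4677*(-1/730) = 79*(-1/1196) - 4677/730 = -79/1196 - 4677/730 = -2825681/436540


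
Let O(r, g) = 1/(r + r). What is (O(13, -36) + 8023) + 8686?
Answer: 434435/26 ≈ 16709.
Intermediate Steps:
O(r, g) = 1/(2*r)
(O(13, -36) + 8023) + 8686 = ((1/2)/13 + 8023) + 8686 = ((1/2)*(1/13) + 8023) + 8686 = (1/26 + 8023) + 8686 = 208599/26 + 8686 = 434435/26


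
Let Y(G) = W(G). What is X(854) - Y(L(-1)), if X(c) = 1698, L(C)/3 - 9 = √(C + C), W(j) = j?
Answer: 1671 - 3*I*√2 ≈ 1671.0 - 4.2426*I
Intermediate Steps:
L(C) = 27 + 3*√2*√C (L(C) = 27 + 3*√(C + C) = 27 + 3*√(2*C) = 27 + 3*(√2*√C) = 27 + 3*√2*√C)
Y(G) = G
X(854) - Y(L(-1)) = 1698 - (27 + 3*√2*√(-1)) = 1698 - (27 + 3*√2*I) = 1698 - (27 + 3*I*√2) = 1698 + (-27 - 3*I*√2) = 1671 - 3*I*√2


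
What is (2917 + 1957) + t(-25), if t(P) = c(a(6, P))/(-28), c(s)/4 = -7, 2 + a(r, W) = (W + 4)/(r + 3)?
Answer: 4875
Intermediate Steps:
a(r, W) = -2 + (4 + W)/(3 + r) (a(r, W) = -2 + (W + 4)/(r + 3) = -2 + (4 + W)/(3 + r))
c(s) = -28 (c(s) = 4*(-7) = -28)
t(P) = 1 (t(P) = -28/(-28) = -28*(-1/28) = 1)
(2917 + 1957) + t(-25) = (2917 + 1957) + 1 = 4874 + 1 = 4875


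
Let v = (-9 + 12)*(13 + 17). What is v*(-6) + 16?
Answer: -524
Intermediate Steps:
v = 90 (v = 3*30 = 90)
v*(-6) + 16 = 90*(-6) + 16 = -540 + 16 = -524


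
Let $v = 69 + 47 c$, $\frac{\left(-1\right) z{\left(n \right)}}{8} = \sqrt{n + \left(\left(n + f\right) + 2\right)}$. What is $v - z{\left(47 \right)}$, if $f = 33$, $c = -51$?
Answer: $-2328 + 8 \sqrt{129} \approx -2237.1$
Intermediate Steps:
$z{\left(n \right)} = - 8 \sqrt{35 + 2 n}$ ($z{\left(n \right)} = - 8 \sqrt{n + \left(\left(n + 33\right) + 2\right)} = - 8 \sqrt{n + \left(\left(33 + n\right) + 2\right)} = - 8 \sqrt{n + \left(35 + n\right)} = - 8 \sqrt{35 + 2 n}$)
$v = -2328$ ($v = 69 + 47 \left(-51\right) = 69 - 2397 = -2328$)
$v - z{\left(47 \right)} = -2328 - - 8 \sqrt{35 + 2 \cdot 47} = -2328 - - 8 \sqrt{35 + 94} = -2328 - - 8 \sqrt{129} = -2328 + 8 \sqrt{129}$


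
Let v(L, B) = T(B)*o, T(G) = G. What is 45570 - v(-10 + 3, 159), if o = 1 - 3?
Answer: 45888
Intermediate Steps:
o = -2
v(L, B) = -2*B (v(L, B) = B*(-2) = -2*B)
45570 - v(-10 + 3, 159) = 45570 - (-2)*159 = 45570 - 1*(-318) = 45570 + 318 = 45888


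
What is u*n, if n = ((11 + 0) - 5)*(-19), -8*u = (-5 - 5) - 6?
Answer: -228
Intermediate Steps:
u = 2 (u = -((-5 - 5) - 6)/8 = -(-10 - 6)/8 = -⅛*(-16) = 2)
n = -114 (n = (11 - 5)*(-19) = 6*(-19) = -114)
u*n = 2*(-114) = -228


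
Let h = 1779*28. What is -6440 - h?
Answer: -56252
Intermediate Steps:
h = 49812
-6440 - h = -6440 - 1*49812 = -6440 - 49812 = -56252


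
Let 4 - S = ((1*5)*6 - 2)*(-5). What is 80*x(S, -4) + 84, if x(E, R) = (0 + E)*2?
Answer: 23124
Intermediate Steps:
S = 144 (S = 4 - ((1*5)*6 - 2)*(-5) = 4 - (5*6 - 2)*(-5) = 4 - (30 - 2)*(-5) = 4 - 28*(-5) = 4 - 1*(-140) = 4 + 140 = 144)
x(E, R) = 2*E (x(E, R) = E*2 = 2*E)
80*x(S, -4) + 84 = 80*(2*144) + 84 = 80*288 + 84 = 23040 + 84 = 23124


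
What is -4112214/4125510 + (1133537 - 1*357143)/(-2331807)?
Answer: -710661700091/534438505365 ≈ -1.3297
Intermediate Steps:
-4112214/4125510 + (1133537 - 1*357143)/(-2331807) = -4112214*1/4125510 + (1133537 - 357143)*(-1/2331807) = -685369/687585 + 776394*(-1/2331807) = -685369/687585 - 258798/777269 = -710661700091/534438505365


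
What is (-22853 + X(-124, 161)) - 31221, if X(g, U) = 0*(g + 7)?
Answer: -54074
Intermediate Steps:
X(g, U) = 0 (X(g, U) = 0*(7 + g) = 0)
(-22853 + X(-124, 161)) - 31221 = (-22853 + 0) - 31221 = -22853 - 31221 = -54074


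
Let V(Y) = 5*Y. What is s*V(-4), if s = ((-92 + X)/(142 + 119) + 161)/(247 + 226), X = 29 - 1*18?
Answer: -93200/13717 ≈ -6.7945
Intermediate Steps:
X = 11 (X = 29 - 18 = 11)
s = 4660/13717 (s = ((-92 + 11)/(142 + 119) + 161)/(247 + 226) = (-81/261 + 161)/473 = (-81*1/261 + 161)*(1/473) = (-9/29 + 161)*(1/473) = (4660/29)*(1/473) = 4660/13717 ≈ 0.33972)
s*V(-4) = 4660*(5*(-4))/13717 = (4660/13717)*(-20) = -93200/13717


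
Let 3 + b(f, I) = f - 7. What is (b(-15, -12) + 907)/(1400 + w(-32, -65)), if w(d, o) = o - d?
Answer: 882/1367 ≈ 0.64521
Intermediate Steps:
b(f, I) = -10 + f (b(f, I) = -3 + (f - 7) = -3 + (-7 + f) = -10 + f)
(b(-15, -12) + 907)/(1400 + w(-32, -65)) = ((-10 - 15) + 907)/(1400 + (-65 - 1*(-32))) = (-25 + 907)/(1400 + (-65 + 32)) = 882/(1400 - 33) = 882/1367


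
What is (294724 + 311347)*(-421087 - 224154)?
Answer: -391061858111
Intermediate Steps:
(294724 + 311347)*(-421087 - 224154) = 606071*(-645241) = -391061858111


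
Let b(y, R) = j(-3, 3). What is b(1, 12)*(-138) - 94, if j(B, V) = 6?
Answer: -922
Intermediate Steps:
b(y, R) = 6
b(1, 12)*(-138) - 94 = 6*(-138) - 94 = -828 - 94 = -922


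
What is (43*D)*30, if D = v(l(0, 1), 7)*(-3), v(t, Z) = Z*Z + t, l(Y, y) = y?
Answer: -193500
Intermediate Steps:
v(t, Z) = t + Z**2 (v(t, Z) = Z**2 + t = t + Z**2)
D = -150 (D = (1 + 7**2)*(-3) = (1 + 49)*(-3) = 50*(-3) = -150)
(43*D)*30 = (43*(-150))*30 = -6450*30 = -193500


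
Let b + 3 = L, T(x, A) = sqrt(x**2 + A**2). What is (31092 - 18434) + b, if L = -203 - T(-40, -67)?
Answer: 12452 - sqrt(6089) ≈ 12374.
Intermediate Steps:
T(x, A) = sqrt(A**2 + x**2)
L = -203 - sqrt(6089) (L = -203 - sqrt((-67)**2 + (-40)**2) = -203 - sqrt(4489 + 1600) = -203 - sqrt(6089) ≈ -281.03)
b = -206 - sqrt(6089) (b = -3 + (-203 - sqrt(6089)) = -206 - sqrt(6089) ≈ -284.03)
(31092 - 18434) + b = (31092 - 18434) + (-206 - sqrt(6089)) = 12658 + (-206 - sqrt(6089)) = 12452 - sqrt(6089)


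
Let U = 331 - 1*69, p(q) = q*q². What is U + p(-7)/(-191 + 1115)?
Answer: 34535/132 ≈ 261.63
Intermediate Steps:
p(q) = q³
U = 262 (U = 331 - 69 = 262)
U + p(-7)/(-191 + 1115) = 262 + (-7)³/(-191 + 1115) = 262 - 343/924 = 262 + (1/924)*(-343) = 262 - 49/132 = 34535/132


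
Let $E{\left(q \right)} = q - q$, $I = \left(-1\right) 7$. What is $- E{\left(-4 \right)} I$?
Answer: $0$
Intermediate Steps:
$I = -7$
$E{\left(q \right)} = 0$
$- E{\left(-4 \right)} I = \left(-1\right) 0 \left(-7\right) = 0 \left(-7\right) = 0$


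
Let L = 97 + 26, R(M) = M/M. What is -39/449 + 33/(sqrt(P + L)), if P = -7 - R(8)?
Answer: -39/449 + 33*sqrt(115)/115 ≈ 2.9904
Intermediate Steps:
R(M) = 1
P = -8 (P = -7 - 1*1 = -7 - 1 = -8)
L = 123
-39/449 + 33/(sqrt(P + L)) = -39/449 + 33/(sqrt(-8 + 123)) = -39*1/449 + 33/(sqrt(115)) = -39/449 + 33*(sqrt(115)/115) = -39/449 + 33*sqrt(115)/115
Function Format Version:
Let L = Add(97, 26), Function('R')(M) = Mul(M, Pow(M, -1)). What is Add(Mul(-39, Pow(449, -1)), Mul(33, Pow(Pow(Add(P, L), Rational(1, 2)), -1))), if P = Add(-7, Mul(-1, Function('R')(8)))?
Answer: Add(Rational(-39, 449), Mul(Rational(33, 115), Pow(115, Rational(1, 2)))) ≈ 2.9904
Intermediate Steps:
Function('R')(M) = 1
P = -8 (P = Add(-7, Mul(-1, 1)) = Add(-7, -1) = -8)
L = 123
Add(Mul(-39, Pow(449, -1)), Mul(33, Pow(Pow(Add(P, L), Rational(1, 2)), -1))) = Add(Mul(-39, Pow(449, -1)), Mul(33, Pow(Pow(Add(-8, 123), Rational(1, 2)), -1))) = Add(Mul(-39, Rational(1, 449)), Mul(33, Pow(Pow(115, Rational(1, 2)), -1))) = Add(Rational(-39, 449), Mul(33, Mul(Rational(1, 115), Pow(115, Rational(1, 2))))) = Add(Rational(-39, 449), Mul(Rational(33, 115), Pow(115, Rational(1, 2))))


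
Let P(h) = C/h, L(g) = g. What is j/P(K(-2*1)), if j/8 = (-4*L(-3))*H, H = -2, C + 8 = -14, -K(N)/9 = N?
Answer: 1728/11 ≈ 157.09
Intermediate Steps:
K(N) = -9*N
C = -22 (C = -8 - 14 = -22)
P(h) = -22/h
j = -192 (j = 8*(-4*(-3)*(-2)) = 8*(12*(-2)) = 8*(-24) = -192)
j/P(K(-2*1)) = -192/((-22/((-(-18))))) = -192/((-22/((-9*(-2))))) = -192/((-22/18)) = -192/((-22*1/18)) = -192/(-11/9) = -192*(-9/11) = 1728/11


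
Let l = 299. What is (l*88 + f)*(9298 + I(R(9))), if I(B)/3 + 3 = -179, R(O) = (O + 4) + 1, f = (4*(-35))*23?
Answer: 202101184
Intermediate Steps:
f = -3220 (f = -140*23 = -3220)
R(O) = 5 + O (R(O) = (4 + O) + 1 = 5 + O)
I(B) = -546 (I(B) = -9 + 3*(-179) = -9 - 537 = -546)
(l*88 + f)*(9298 + I(R(9))) = (299*88 - 3220)*(9298 - 546) = (26312 - 3220)*8752 = 23092*8752 = 202101184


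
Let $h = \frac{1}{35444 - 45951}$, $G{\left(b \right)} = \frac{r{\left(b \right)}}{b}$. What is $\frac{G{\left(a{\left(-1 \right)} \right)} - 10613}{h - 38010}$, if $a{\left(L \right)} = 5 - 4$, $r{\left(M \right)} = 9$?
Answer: $\frac{10128748}{36306461} \approx 0.27898$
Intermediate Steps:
$a{\left(L \right)} = 1$ ($a{\left(L \right)} = 5 - 4 = 1$)
$G{\left(b \right)} = \frac{9}{b}$
$h = - \frac{1}{10507}$ ($h = \frac{1}{-10507} = - \frac{1}{10507} \approx -9.5175 \cdot 10^{-5}$)
$\frac{G{\left(a{\left(-1 \right)} \right)} - 10613}{h - 38010} = \frac{\frac{9}{1} - 10613}{- \frac{1}{10507} - 38010} = \frac{9 \cdot 1 - 10613}{- \frac{399371071}{10507}} = \left(9 - 10613\right) \left(- \frac{10507}{399371071}\right) = \left(-10604\right) \left(- \frac{10507}{399371071}\right) = \frac{10128748}{36306461}$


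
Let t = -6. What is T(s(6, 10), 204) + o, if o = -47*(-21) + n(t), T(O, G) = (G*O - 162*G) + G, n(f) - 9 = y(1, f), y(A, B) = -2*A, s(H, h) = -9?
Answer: -33686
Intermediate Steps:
n(f) = 7 (n(f) = 9 - 2*1 = 9 - 2 = 7)
T(O, G) = -161*G + G*O (T(O, G) = (-162*G + G*O) + G = -161*G + G*O)
o = 994 (o = -47*(-21) + 7 = 987 + 7 = 994)
T(s(6, 10), 204) + o = 204*(-161 - 9) + 994 = 204*(-170) + 994 = -34680 + 994 = -33686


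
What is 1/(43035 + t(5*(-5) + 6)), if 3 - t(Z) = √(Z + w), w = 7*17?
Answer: 1/43028 ≈ 2.3241e-5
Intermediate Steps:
w = 119
t(Z) = 3 - √(119 + Z) (t(Z) = 3 - √(Z + 119) = 3 - √(119 + Z))
1/(43035 + t(5*(-5) + 6)) = 1/(43035 + (3 - √(119 + (5*(-5) + 6)))) = 1/(43035 + (3 - √(119 + (-25 + 6)))) = 1/(43035 + (3 - √(119 - 19))) = 1/(43035 + (3 - √100)) = 1/(43035 + (3 - 1*10)) = 1/(43035 + (3 - 10)) = 1/(43035 - 7) = 1/43028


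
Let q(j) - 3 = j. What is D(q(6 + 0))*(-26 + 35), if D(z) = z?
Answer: 81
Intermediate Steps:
q(j) = 3 + j
D(q(6 + 0))*(-26 + 35) = (3 + (6 + 0))*(-26 + 35) = (3 + 6)*9 = 9*9 = 81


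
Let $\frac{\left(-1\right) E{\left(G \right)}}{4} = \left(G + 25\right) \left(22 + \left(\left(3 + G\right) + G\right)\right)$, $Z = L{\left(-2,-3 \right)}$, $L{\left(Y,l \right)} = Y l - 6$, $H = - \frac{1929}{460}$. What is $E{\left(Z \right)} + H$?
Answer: $- \frac{1151929}{460} \approx -2504.2$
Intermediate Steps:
$H = - \frac{1929}{460}$ ($H = \left(-1929\right) \frac{1}{460} = - \frac{1929}{460} \approx -4.1935$)
$L{\left(Y,l \right)} = -6 + Y l$
$Z = 0$ ($Z = -6 - -6 = -6 + 6 = 0$)
$E{\left(G \right)} = - 4 \left(25 + G\right) \left(25 + 2 G\right)$ ($E{\left(G \right)} = - 4 \left(G + 25\right) \left(22 + \left(\left(3 + G\right) + G\right)\right) = - 4 \left(25 + G\right) \left(22 + \left(3 + 2 G\right)\right) = - 4 \left(25 + G\right) \left(25 + 2 G\right)$)
$E{\left(Z \right)} + H = \left(-2500 - 0 - 8 \cdot 0^{2}\right) - \frac{1929}{460} = \left(-2500 + 0 - 0\right) - \frac{1929}{460} = \left(-2500 + 0 + 0\right) - \frac{1929}{460} = -2500 - \frac{1929}{460} = - \frac{1151929}{460}$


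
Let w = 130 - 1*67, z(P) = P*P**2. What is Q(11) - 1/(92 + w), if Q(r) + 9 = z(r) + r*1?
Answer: 206614/155 ≈ 1333.0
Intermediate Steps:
z(P) = P**3
Q(r) = -9 + r + r**3 (Q(r) = -9 + (r**3 + r*1) = -9 + (r**3 + r) = -9 + (r + r**3) = -9 + r + r**3)
w = 63 (w = 130 - 67 = 63)
Q(11) - 1/(92 + w) = (-9 + 11 + 11**3) - 1/(92 + 63) = (-9 + 11 + 1331) - 1/155 = 1333 - 1*1/155 = 1333 - 1/155 = 206614/155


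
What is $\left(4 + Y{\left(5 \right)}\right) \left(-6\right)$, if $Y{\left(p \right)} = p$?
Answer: $-54$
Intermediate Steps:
$\left(4 + Y{\left(5 \right)}\right) \left(-6\right) = \left(4 + 5\right) \left(-6\right) = 9 \left(-6\right) = -54$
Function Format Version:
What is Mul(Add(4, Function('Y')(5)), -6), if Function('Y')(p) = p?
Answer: -54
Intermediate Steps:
Mul(Add(4, Function('Y')(5)), -6) = Mul(Add(4, 5), -6) = Mul(9, -6) = -54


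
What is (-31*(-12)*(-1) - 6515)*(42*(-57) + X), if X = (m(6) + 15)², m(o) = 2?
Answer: 14497135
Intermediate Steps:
X = 289 (X = (2 + 15)² = 17² = 289)
(-31*(-12)*(-1) - 6515)*(42*(-57) + X) = (-31*(-12)*(-1) - 6515)*(42*(-57) + 289) = (372*(-1) - 6515)*(-2394 + 289) = (-372 - 6515)*(-2105) = -6887*(-2105) = 14497135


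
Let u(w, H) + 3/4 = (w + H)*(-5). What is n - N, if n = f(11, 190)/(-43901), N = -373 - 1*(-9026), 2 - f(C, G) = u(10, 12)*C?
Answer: -1519506293/175604 ≈ -8653.0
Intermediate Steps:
u(w, H) = -¾ - 5*H - 5*w (u(w, H) = -¾ + (w + H)*(-5) = -¾ + (H + w)*(-5) = -¾ + (-5*H - 5*w) = -¾ - 5*H - 5*w)
f(C, G) = 2 + 443*C/4 (f(C, G) = 2 - (-¾ - 5*12 - 5*10)*C = 2 - (-¾ - 60 - 50)*C = 2 - (-443)*C/4 = 2 + 443*C/4)
N = 8653 (N = -373 + 9026 = 8653)
n = -4881/175604 (n = (2 + (443/4)*11)/(-43901) = (2 + 4873/4)*(-1/43901) = (4881/4)*(-1/43901) = -4881/175604 ≈ -0.027795)
n - N = -4881/175604 - 1*8653 = -4881/175604 - 8653 = -1519506293/175604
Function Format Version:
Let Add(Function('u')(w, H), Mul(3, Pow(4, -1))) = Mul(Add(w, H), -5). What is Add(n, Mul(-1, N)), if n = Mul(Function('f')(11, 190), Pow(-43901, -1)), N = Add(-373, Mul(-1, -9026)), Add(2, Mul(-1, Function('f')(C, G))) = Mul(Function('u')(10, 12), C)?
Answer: Rational(-1519506293, 175604) ≈ -8653.0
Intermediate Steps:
Function('u')(w, H) = Add(Rational(-3, 4), Mul(-5, H), Mul(-5, w)) (Function('u')(w, H) = Add(Rational(-3, 4), Mul(Add(w, H), -5)) = Add(Rational(-3, 4), Mul(Add(H, w), -5)) = Add(Rational(-3, 4), Add(Mul(-5, H), Mul(-5, w))) = Add(Rational(-3, 4), Mul(-5, H), Mul(-5, w)))
Function('f')(C, G) = Add(2, Mul(Rational(443, 4), C)) (Function('f')(C, G) = Add(2, Mul(-1, Mul(Add(Rational(-3, 4), Mul(-5, 12), Mul(-5, 10)), C))) = Add(2, Mul(-1, Mul(Add(Rational(-3, 4), -60, -50), C))) = Add(2, Mul(-1, Mul(Rational(-443, 4), C))) = Add(2, Mul(Rational(443, 4), C)))
N = 8653 (N = Add(-373, 9026) = 8653)
n = Rational(-4881, 175604) (n = Mul(Add(2, Mul(Rational(443, 4), 11)), Pow(-43901, -1)) = Mul(Add(2, Rational(4873, 4)), Rational(-1, 43901)) = Mul(Rational(4881, 4), Rational(-1, 43901)) = Rational(-4881, 175604) ≈ -0.027795)
Add(n, Mul(-1, N)) = Add(Rational(-4881, 175604), Mul(-1, 8653)) = Add(Rational(-4881, 175604), -8653) = Rational(-1519506293, 175604)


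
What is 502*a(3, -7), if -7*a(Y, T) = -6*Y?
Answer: 9036/7 ≈ 1290.9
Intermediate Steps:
a(Y, T) = 6*Y/7 (a(Y, T) = -(-6)*Y/7 = 6*Y/7)
502*a(3, -7) = 502*((6/7)*3) = 502*(18/7) = 9036/7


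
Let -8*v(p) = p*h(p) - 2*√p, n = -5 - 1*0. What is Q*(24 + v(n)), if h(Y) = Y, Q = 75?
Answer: 12525/8 + 75*I*√5/4 ≈ 1565.6 + 41.926*I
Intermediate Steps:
n = -5 (n = -5 + 0 = -5)
v(p) = -p²/8 + √p/4 (v(p) = -(p*p - 2*√p)/8 = -(p² - 2*√p)/8 = -p²/8 + √p/4)
Q*(24 + v(n)) = 75*(24 + (-⅛*(-5)² + √(-5)/4)) = 75*(24 + (-⅛*25 + (I*√5)/4)) = 75*(24 + (-25/8 + I*√5/4)) = 75*(167/8 + I*√5/4) = 12525/8 + 75*I*√5/4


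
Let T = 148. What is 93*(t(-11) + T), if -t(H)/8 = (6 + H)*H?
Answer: -27156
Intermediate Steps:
t(H) = -8*H*(6 + H) (t(H) = -8*(6 + H)*H = -8*H*(6 + H))
93*(t(-11) + T) = 93*(-8*(-11)*(6 - 11) + 148) = 93*(-8*(-11)*(-5) + 148) = 93*(-440 + 148) = 93*(-292) = -27156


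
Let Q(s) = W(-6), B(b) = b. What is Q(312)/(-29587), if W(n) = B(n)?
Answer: 6/29587 ≈ 0.00020279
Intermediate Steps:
W(n) = n
Q(s) = -6
Q(312)/(-29587) = -6/(-29587) = -6*(-1/29587) = 6/29587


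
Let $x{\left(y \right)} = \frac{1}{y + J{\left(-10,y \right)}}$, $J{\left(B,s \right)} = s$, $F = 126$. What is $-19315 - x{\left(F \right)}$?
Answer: $- \frac{4867381}{252} \approx -19315.0$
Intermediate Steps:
$x{\left(y \right)} = \frac{1}{2 y}$ ($x{\left(y \right)} = \frac{1}{y + y} = \frac{1}{2 y}$)
$-19315 - x{\left(F \right)} = -19315 - \frac{1}{2 \cdot 126} = -19315 - \frac{1}{2} \cdot \frac{1}{126} = -19315 - \frac{1}{252} = - \frac{4867381}{252}$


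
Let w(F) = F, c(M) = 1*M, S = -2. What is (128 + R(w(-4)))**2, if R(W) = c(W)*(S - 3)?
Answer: 21904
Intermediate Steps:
c(M) = M
R(W) = -5*W (R(W) = W*(-2 - 3) = W*(-5) = -5*W)
(128 + R(w(-4)))**2 = (128 - 5*(-4))**2 = (128 + 20)**2 = 148**2 = 21904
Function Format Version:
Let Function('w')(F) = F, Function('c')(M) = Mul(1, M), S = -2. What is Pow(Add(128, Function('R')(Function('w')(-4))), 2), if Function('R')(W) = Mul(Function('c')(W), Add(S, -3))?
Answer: 21904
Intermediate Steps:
Function('c')(M) = M
Function('R')(W) = Mul(-5, W) (Function('R')(W) = Mul(W, Add(-2, -3)) = Mul(W, -5) = Mul(-5, W))
Pow(Add(128, Function('R')(Function('w')(-4))), 2) = Pow(Add(128, Mul(-5, -4)), 2) = Pow(Add(128, 20), 2) = Pow(148, 2) = 21904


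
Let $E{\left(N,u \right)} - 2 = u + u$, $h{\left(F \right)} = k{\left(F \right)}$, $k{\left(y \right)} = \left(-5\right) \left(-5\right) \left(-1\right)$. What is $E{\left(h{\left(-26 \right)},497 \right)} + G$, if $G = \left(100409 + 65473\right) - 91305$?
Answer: $75573$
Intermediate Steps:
$k{\left(y \right)} = -25$ ($k{\left(y \right)} = 25 \left(-1\right) = -25$)
$h{\left(F \right)} = -25$
$G = 74577$ ($G = 165882 - 91305 = 74577$)
$E{\left(N,u \right)} = 2 + 2 u$ ($E{\left(N,u \right)} = 2 + \left(u + u\right) = 2 + 2 u$)
$E{\left(h{\left(-26 \right)},497 \right)} + G = \left(2 + 2 \cdot 497\right) + 74577 = \left(2 + 994\right) + 74577 = 996 + 74577 = 75573$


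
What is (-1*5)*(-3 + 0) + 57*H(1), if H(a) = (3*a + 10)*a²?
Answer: 756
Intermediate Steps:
H(a) = a²*(10 + 3*a) (H(a) = (10 + 3*a)*a² = a²*(10 + 3*a))
(-1*5)*(-3 + 0) + 57*H(1) = (-1*5)*(-3 + 0) + 57*(1²*(10 + 3*1)) = -5*(-3) + 57*(1*(10 + 3)) = 15 + 57*(1*13) = 15 + 57*13 = 15 + 741 = 756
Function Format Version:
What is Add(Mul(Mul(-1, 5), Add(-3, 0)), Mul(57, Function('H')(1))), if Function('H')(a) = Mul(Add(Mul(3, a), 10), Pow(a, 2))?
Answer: 756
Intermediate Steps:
Function('H')(a) = Mul(Pow(a, 2), Add(10, Mul(3, a))) (Function('H')(a) = Mul(Add(10, Mul(3, a)), Pow(a, 2)) = Mul(Pow(a, 2), Add(10, Mul(3, a))))
Add(Mul(Mul(-1, 5), Add(-3, 0)), Mul(57, Function('H')(1))) = Add(Mul(Mul(-1, 5), Add(-3, 0)), Mul(57, Mul(Pow(1, 2), Add(10, Mul(3, 1))))) = Add(Mul(-5, -3), Mul(57, Mul(1, Add(10, 3)))) = Add(15, Mul(57, Mul(1, 13))) = Add(15, Mul(57, 13)) = Add(15, 741) = 756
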